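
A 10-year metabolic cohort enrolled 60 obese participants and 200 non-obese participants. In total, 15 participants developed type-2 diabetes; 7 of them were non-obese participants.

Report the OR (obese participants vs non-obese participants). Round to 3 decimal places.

OR = 4.242

obese participants with the outcome: 15 − 7 = 8
obese participants without the outcome: 60 − 8 = 52
non-obese participants without the outcome: 200 − 7 = 193
odds, obese participants = 8/52 = 0.15385
odds, non-obese participants = 7/193 = 0.03627
OR = 0.15385 / 0.03627 = 4.242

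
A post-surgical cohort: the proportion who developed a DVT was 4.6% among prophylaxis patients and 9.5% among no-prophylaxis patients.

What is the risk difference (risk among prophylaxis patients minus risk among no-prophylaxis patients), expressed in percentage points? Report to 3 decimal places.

-4.900

risk difference = 0.04600 − 0.09500 = -0.04900 → -4.900 percentage points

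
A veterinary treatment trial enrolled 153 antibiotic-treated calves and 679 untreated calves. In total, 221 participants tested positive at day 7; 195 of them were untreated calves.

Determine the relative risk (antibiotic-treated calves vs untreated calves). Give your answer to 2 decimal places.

antibiotic-treated calves with the outcome: 221 − 195 = 26
antibiotic-treated calves without the outcome: 153 − 26 = 127
untreated calves without the outcome: 679 − 195 = 484
risk, antibiotic-treated calves = 26/153 = 0.1699
risk, untreated calves = 195/679 = 0.2872
RR = 0.1699 / 0.2872 = 0.59

RR ≈ 0.59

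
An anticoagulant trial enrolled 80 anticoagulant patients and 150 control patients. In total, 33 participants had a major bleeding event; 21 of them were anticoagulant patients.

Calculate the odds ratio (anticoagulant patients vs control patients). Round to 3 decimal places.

anticoagulant patients without the outcome: 80 − 21 = 59
control patients with the outcome: 33 − 21 = 12
control patients without the outcome: 150 − 12 = 138
OR = (21 × 138) / (59 × 12) = 2898/708 ≈ 4.093

OR: 4.093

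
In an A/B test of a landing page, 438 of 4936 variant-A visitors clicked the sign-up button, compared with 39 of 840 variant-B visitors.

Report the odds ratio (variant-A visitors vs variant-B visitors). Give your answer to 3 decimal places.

OR = (438 × 801) / (4498 × 39) = 350838/175422 ≈ 2.000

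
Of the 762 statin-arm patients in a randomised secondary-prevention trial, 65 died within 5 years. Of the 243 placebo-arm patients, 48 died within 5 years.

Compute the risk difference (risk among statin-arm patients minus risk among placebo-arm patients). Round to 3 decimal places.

RD: -0.112

risk, statin-arm patients = 65/762 = 0.0853
risk, placebo-arm patients = 48/243 = 0.1975
risk difference = 0.0853 − 0.1975 = -0.112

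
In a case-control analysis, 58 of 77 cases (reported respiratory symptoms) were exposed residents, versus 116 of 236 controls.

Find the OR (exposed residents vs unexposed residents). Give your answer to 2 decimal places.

odds, exposed residents = 58/116 = 0.5000
odds, unexposed residents = 19/120 = 0.1583
OR = 0.5000 / 0.1583 = 3.16

3.16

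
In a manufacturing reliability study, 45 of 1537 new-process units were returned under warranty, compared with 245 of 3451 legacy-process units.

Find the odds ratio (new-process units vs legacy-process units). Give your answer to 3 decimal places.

odds, new-process units = 45/1492 = 0.03016
odds, legacy-process units = 245/3206 = 0.07642
OR = 0.03016 / 0.07642 = 0.395

OR ≈ 0.395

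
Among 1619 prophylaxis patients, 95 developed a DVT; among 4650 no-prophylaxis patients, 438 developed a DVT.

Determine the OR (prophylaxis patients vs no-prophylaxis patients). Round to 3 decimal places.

OR = (95 × 4212) / (1524 × 438) = 400140/667512 ≈ 0.599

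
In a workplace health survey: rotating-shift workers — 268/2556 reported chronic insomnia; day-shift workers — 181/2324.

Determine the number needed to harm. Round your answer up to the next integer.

NNH: 38

risk, rotating-shift workers = 268/2556 = 0.104851
risk, day-shift workers = 181/2324 = 0.077883
absolute risk difference = 0.026968
1 / 0.026968 = 37.081 → round up → 38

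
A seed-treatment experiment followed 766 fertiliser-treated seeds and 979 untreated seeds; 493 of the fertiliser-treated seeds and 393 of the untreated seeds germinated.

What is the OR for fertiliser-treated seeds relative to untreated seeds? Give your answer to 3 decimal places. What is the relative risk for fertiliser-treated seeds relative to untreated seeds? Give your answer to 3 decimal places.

OR = 2.693; RR = 1.603

OR = (493 × 586) / (273 × 393) = 288898/107289 ≈ 2.693
risk, fertiliser-treated seeds = 493/766 = 0.6436
risk, untreated seeds = 393/979 = 0.4014
RR = 0.6436 / 0.4014 = 1.603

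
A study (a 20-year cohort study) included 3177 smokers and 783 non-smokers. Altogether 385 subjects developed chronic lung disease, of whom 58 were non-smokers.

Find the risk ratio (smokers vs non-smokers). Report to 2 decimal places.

1.39

smokers with the outcome: 385 − 58 = 327
smokers without the outcome: 3177 − 327 = 2850
non-smokers without the outcome: 783 − 58 = 725
risk, smokers = 327/3177 = 0.1029
risk, non-smokers = 58/783 = 0.0741
RR = 0.1029 / 0.0741 = 1.39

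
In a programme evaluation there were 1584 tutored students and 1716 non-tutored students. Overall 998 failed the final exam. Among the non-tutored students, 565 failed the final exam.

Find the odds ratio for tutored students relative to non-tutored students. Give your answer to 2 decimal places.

OR ≈ 0.77

tutored students with the outcome: 998 − 565 = 433
tutored students without the outcome: 1584 − 433 = 1151
non-tutored students without the outcome: 1716 − 565 = 1151
odds, tutored students = 433/1151 = 0.3762
odds, non-tutored students = 565/1151 = 0.4909
OR = 0.3762 / 0.4909 = 0.77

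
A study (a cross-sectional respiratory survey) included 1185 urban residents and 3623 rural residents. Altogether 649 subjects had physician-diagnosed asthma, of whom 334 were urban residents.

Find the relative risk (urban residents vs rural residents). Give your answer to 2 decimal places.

urban residents without the outcome: 1185 − 334 = 851
rural residents with the outcome: 649 − 334 = 315
rural residents without the outcome: 3623 − 315 = 3308
risk, urban residents = 334/1185 = 0.2819
risk, rural residents = 315/3623 = 0.0869
RR = 0.2819 / 0.0869 = 3.24

3.24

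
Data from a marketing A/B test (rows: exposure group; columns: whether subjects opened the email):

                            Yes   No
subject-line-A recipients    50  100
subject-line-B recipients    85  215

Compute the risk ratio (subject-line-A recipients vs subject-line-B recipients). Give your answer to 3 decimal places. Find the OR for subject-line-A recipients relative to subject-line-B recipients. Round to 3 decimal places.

risk, subject-line-A recipients = 50/150 = 0.3333
risk, subject-line-B recipients = 85/300 = 0.2833
RR = 0.3333 / 0.2833 = 1.176
OR = (50 × 215) / (100 × 85) = 10750/8500 ≈ 1.265

RR = 1.176; OR = 1.265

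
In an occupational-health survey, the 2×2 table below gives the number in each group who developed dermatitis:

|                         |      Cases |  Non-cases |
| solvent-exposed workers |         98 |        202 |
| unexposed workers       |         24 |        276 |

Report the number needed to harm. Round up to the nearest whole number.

risk, solvent-exposed workers = 98/300 = 0.326667
risk, unexposed workers = 24/300 = 0.080000
absolute risk difference = 0.246667
1 / 0.246667 = 4.054 → round up → 5

NNH ≈ 5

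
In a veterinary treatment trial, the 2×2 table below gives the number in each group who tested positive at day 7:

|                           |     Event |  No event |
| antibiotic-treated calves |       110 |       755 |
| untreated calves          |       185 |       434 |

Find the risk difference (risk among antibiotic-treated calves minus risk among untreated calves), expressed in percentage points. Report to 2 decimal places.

risk, antibiotic-treated calves = 110/865 = 0.1272
risk, untreated calves = 185/619 = 0.2989
risk difference = 0.1272 − 0.2989 = -0.1717 → -17.17 percentage points

-17.17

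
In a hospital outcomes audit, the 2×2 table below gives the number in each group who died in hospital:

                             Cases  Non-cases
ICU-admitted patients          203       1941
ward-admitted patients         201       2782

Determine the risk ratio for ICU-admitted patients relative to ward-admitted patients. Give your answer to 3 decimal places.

RR = 1.405

risk, ICU-admitted patients = 203/2144 = 0.0947
risk, ward-admitted patients = 201/2983 = 0.0674
RR = 0.0947 / 0.0674 = 1.405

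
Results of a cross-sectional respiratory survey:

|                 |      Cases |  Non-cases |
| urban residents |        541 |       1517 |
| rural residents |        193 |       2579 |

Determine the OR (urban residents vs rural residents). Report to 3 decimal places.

OR = (541 × 2579) / (1517 × 193) = 1395239/292781 ≈ 4.765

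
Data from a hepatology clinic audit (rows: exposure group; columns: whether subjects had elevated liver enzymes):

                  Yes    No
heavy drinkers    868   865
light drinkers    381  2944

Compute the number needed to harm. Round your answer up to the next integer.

risk, heavy drinkers = 868/1733 = 0.500866
risk, light drinkers = 381/3325 = 0.114586
absolute risk difference = 0.386279
1 / 0.386279 = 2.589 → round up → 3

3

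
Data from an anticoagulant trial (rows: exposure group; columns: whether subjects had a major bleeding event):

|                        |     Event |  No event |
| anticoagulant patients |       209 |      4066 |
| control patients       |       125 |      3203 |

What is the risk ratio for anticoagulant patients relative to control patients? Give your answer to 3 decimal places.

risk, anticoagulant patients = 209/4275 = 0.04889
risk, control patients = 125/3328 = 0.03756
RR = 0.04889 / 0.03756 = 1.302

1.302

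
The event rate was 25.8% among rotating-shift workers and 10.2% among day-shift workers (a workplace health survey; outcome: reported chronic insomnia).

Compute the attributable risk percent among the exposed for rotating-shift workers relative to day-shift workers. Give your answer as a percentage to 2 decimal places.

AR% = (0.2580 − 0.1020) / 0.2580 = 0.6047 → 60.47%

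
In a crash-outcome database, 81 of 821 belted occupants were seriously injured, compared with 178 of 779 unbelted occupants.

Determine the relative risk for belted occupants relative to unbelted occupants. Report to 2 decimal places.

risk, belted occupants = 81/821 = 0.0987
risk, unbelted occupants = 178/779 = 0.2285
RR = 0.0987 / 0.2285 = 0.43

RR ≈ 0.43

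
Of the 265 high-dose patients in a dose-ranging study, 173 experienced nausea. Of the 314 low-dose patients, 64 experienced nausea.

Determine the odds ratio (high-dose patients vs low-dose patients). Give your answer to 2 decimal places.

OR = (173 × 250) / (92 × 64) = 43250/5888 ≈ 7.35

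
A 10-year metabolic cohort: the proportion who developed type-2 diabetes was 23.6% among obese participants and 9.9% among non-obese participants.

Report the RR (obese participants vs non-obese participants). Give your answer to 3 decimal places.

RR = 0.2360 / 0.0990 = 2.384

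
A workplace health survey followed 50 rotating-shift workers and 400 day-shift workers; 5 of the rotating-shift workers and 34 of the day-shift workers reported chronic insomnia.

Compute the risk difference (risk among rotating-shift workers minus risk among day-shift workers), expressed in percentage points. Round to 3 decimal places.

1.500

risk, rotating-shift workers = 5/50 = 0.1000
risk, day-shift workers = 34/400 = 0.0850
risk difference = 0.1000 − 0.0850 = 0.0150 → 1.500 percentage points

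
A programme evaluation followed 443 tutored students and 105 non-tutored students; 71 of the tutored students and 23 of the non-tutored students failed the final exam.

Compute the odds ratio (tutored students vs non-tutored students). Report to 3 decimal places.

OR = (71 × 82) / (372 × 23) = 5822/8556 ≈ 0.680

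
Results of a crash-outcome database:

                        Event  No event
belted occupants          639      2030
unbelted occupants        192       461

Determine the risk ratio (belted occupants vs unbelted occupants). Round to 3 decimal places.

risk, belted occupants = 639/2669 = 0.2394
risk, unbelted occupants = 192/653 = 0.2940
RR = 0.2394 / 0.2940 = 0.814

RR: 0.814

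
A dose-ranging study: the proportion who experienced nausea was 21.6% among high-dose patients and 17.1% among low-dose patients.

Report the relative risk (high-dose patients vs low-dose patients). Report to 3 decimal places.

RR = 0.2160 / 0.1710 = 1.263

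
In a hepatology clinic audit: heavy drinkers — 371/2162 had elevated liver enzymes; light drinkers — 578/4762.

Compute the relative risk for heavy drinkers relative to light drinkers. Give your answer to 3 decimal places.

RR ≈ 1.414

risk, heavy drinkers = 371/2162 = 0.1716
risk, light drinkers = 578/4762 = 0.1214
RR = 0.1716 / 0.1214 = 1.414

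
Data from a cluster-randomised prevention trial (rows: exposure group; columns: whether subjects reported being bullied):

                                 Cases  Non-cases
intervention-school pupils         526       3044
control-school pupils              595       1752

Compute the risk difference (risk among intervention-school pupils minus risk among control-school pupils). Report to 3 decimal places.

risk, intervention-school pupils = 526/3570 = 0.1473
risk, control-school pupils = 595/2347 = 0.2535
risk difference = 0.1473 − 0.2535 = -0.106

RD = -0.106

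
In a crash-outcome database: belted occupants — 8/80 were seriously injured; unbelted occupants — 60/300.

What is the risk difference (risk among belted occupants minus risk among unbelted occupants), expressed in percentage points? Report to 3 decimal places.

-10.000

risk, belted occupants = 8/80 = 0.1000
risk, unbelted occupants = 60/300 = 0.2000
risk difference = 0.1000 − 0.2000 = -0.1000 → -10.000 percentage points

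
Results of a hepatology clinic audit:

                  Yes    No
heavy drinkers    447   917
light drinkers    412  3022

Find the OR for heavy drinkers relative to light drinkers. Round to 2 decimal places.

OR = (447 × 3022) / (917 × 412) = 1350834/377804 ≈ 3.58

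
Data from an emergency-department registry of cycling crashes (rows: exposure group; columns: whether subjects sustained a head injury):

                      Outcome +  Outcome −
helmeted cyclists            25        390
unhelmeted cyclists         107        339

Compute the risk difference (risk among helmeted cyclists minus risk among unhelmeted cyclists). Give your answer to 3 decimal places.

-0.180

risk, helmeted cyclists = 25/415 = 0.0602
risk, unhelmeted cyclists = 107/446 = 0.2399
risk difference = 0.0602 − 0.2399 = -0.180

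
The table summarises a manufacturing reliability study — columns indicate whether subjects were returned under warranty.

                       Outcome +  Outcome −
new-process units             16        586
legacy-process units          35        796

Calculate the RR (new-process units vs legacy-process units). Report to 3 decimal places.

RR: 0.631

risk, new-process units = 16/602 = 0.02658
risk, legacy-process units = 35/831 = 0.04212
RR = 0.02658 / 0.04212 = 0.631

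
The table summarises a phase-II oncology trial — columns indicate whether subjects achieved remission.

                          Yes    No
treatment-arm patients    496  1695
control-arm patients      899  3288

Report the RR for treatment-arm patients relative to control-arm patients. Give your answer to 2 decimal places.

1.05

risk, treatment-arm patients = 496/2191 = 0.2264
risk, control-arm patients = 899/4187 = 0.2147
RR = 0.2264 / 0.2147 = 1.05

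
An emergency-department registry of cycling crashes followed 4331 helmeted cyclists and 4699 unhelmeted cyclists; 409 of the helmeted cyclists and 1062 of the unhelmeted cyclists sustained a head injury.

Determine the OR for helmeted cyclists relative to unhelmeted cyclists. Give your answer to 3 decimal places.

odds, helmeted cyclists = 409/3922 = 0.1043
odds, unhelmeted cyclists = 1062/3637 = 0.2920
OR = 0.1043 / 0.2920 = 0.357

OR: 0.357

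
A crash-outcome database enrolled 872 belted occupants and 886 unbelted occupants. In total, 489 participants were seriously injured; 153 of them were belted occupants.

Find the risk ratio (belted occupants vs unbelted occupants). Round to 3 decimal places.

RR = 0.463

belted occupants without the outcome: 872 − 153 = 719
unbelted occupants with the outcome: 489 − 153 = 336
unbelted occupants without the outcome: 886 − 336 = 550
risk, belted occupants = 153/872 = 0.1755
risk, unbelted occupants = 336/886 = 0.3792
RR = 0.1755 / 0.3792 = 0.463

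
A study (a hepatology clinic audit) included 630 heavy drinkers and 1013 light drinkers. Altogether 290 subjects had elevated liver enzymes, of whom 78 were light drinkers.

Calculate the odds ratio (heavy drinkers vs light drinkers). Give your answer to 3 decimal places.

heavy drinkers with the outcome: 290 − 78 = 212
heavy drinkers without the outcome: 630 − 212 = 418
light drinkers without the outcome: 1013 − 78 = 935
OR = (212 × 935) / (418 × 78) = 198220/32604 ≈ 6.080

OR = 6.080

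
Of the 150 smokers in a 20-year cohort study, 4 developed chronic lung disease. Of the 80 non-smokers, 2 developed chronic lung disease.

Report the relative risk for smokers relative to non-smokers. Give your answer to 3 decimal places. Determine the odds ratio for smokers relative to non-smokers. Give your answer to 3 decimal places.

risk, smokers = 4/150 = 0.02667
risk, non-smokers = 2/80 = 0.02500
RR = 0.02667 / 0.02500 = 1.067
OR = (4 × 78) / (146 × 2) = 312/292 ≈ 1.068

RR = 1.067; OR = 1.068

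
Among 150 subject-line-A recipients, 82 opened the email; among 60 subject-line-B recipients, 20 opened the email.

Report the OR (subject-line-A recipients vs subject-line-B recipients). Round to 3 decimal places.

OR = (82 × 40) / (68 × 20) = 3280/1360 ≈ 2.412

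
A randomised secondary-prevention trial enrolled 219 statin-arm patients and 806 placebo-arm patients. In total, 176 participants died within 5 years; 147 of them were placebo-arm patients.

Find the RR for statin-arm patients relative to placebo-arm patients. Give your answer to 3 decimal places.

statin-arm patients with the outcome: 176 − 147 = 29
statin-arm patients without the outcome: 219 − 29 = 190
placebo-arm patients without the outcome: 806 − 147 = 659
risk, statin-arm patients = 29/219 = 0.1324
risk, placebo-arm patients = 147/806 = 0.1824
RR = 0.1324 / 0.1824 = 0.726

0.726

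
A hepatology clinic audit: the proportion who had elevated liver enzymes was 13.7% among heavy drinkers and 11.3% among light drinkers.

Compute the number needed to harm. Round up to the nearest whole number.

42

absolute risk difference = 0.024000
1 / 0.024000 = 41.667 → round up → 42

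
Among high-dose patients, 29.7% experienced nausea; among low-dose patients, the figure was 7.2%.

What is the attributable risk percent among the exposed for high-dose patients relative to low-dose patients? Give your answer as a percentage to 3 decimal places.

AR% = (0.2970 − 0.0720) / 0.2970 = 0.7576 → 75.758%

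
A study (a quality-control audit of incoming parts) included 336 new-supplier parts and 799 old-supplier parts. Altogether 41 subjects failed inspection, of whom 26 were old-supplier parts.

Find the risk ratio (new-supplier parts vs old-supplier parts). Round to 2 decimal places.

1.37

new-supplier parts with the outcome: 41 − 26 = 15
new-supplier parts without the outcome: 336 − 15 = 321
old-supplier parts without the outcome: 799 − 26 = 773
risk, new-supplier parts = 15/336 = 0.04464
risk, old-supplier parts = 26/799 = 0.03254
RR = 0.04464 / 0.03254 = 1.37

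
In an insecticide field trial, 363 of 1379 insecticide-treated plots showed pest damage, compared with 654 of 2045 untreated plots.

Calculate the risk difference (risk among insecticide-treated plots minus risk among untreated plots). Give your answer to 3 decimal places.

risk, insecticide-treated plots = 363/1379 = 0.2632
risk, untreated plots = 654/2045 = 0.3198
risk difference = 0.2632 − 0.3198 = -0.057

RD ≈ -0.057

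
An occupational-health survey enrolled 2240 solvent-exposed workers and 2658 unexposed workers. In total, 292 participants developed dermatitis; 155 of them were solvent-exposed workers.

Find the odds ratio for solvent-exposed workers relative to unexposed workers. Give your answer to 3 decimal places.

1.368

solvent-exposed workers without the outcome: 2240 − 155 = 2085
unexposed workers with the outcome: 292 − 155 = 137
unexposed workers without the outcome: 2658 − 137 = 2521
OR = (155 × 2521) / (2085 × 137) = 390755/285645 ≈ 1.368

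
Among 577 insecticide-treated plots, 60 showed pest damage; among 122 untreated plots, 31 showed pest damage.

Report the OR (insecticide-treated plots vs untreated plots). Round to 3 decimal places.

OR ≈ 0.341

odds, insecticide-treated plots = 60/517 = 0.1161
odds, untreated plots = 31/91 = 0.3407
OR = 0.1161 / 0.3407 = 0.341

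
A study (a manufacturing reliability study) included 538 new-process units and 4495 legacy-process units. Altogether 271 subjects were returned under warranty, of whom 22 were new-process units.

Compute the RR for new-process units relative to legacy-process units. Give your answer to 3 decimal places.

new-process units without the outcome: 538 − 22 = 516
legacy-process units with the outcome: 271 − 22 = 249
legacy-process units without the outcome: 4495 − 249 = 4246
risk, new-process units = 22/538 = 0.04089
risk, legacy-process units = 249/4495 = 0.05539
RR = 0.04089 / 0.05539 = 0.738

RR = 0.738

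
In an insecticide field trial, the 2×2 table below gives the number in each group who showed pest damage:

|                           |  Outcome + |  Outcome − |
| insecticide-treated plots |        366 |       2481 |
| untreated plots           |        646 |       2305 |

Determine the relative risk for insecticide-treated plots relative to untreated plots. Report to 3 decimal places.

risk, insecticide-treated plots = 366/2847 = 0.1286
risk, untreated plots = 646/2951 = 0.2189
RR = 0.1286 / 0.2189 = 0.587

RR: 0.587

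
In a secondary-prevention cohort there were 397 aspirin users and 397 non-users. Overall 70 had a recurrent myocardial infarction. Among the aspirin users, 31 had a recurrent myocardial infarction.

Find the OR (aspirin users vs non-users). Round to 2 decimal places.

aspirin users without the outcome: 397 − 31 = 366
non-users with the outcome: 70 − 31 = 39
non-users without the outcome: 397 − 39 = 358
OR = (31 × 358) / (366 × 39) = 11098/14274 ≈ 0.78

0.78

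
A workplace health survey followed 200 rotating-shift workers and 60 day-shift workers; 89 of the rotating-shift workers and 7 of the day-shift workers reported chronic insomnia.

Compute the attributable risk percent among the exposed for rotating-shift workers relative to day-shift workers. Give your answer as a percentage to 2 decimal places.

risk, rotating-shift workers = 89/200 = 0.4450
risk, day-shift workers = 7/60 = 0.1167
AR% = (0.4450 − 0.1167) / 0.4450 = 0.7378 → 73.78%

AR% = 73.78%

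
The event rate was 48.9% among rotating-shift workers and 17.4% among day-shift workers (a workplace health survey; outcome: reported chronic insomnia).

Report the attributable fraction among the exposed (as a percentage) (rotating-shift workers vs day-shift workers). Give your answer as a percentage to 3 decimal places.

AR% = (0.4890 − 0.1740) / 0.4890 = 0.6442 → 64.417%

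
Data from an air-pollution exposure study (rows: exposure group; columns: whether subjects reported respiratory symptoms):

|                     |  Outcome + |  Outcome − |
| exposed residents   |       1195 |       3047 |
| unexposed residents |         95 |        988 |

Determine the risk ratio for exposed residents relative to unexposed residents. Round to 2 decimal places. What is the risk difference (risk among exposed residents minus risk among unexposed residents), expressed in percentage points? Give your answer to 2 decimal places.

RR = 3.21; RD = 19.40

risk, exposed residents = 1195/4242 = 0.2817
risk, unexposed residents = 95/1083 = 0.0877
RR = 0.2817 / 0.0877 = 3.21
risk difference = 0.2817 − 0.0877 = 0.1940 → 19.40 percentage points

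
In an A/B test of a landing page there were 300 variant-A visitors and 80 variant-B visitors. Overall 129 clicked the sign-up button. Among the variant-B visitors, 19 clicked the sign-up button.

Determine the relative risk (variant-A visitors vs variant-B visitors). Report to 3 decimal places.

RR ≈ 1.544

variant-A visitors with the outcome: 129 − 19 = 110
variant-A visitors without the outcome: 300 − 110 = 190
variant-B visitors without the outcome: 80 − 19 = 61
risk, variant-A visitors = 110/300 = 0.3667
risk, variant-B visitors = 19/80 = 0.2375
RR = 0.3667 / 0.2375 = 1.544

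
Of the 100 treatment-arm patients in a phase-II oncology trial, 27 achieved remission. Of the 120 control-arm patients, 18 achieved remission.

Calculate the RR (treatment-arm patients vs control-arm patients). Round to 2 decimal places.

RR = 1.80

risk, treatment-arm patients = 27/100 = 0.2700
risk, control-arm patients = 18/120 = 0.1500
RR = 0.2700 / 0.1500 = 1.80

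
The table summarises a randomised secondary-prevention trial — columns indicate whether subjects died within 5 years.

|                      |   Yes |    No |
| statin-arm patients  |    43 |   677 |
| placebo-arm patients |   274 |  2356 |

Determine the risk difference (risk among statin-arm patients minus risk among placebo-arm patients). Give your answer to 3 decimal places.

RD ≈ -0.044

risk, statin-arm patients = 43/720 = 0.0597
risk, placebo-arm patients = 274/2630 = 0.1042
risk difference = 0.0597 − 0.1042 = -0.044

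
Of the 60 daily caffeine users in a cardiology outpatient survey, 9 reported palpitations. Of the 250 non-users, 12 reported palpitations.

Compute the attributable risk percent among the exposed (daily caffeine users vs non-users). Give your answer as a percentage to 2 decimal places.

AR% ≈ 68.00%

risk, daily caffeine users = 9/60 = 0.15000
risk, non-users = 12/250 = 0.04800
AR% = (0.15000 − 0.04800) / 0.15000 = 0.6800 → 68.00%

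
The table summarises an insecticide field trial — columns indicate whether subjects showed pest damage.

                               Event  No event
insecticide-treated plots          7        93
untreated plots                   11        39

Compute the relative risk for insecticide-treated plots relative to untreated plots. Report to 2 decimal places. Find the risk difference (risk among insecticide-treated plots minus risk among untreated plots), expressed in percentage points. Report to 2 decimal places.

risk, insecticide-treated plots = 7/100 = 0.0700
risk, untreated plots = 11/50 = 0.2200
RR = 0.0700 / 0.2200 = 0.32
risk difference = 0.0700 − 0.2200 = -0.1500 → -15.00 percentage points

RR = 0.32; RD = -15.00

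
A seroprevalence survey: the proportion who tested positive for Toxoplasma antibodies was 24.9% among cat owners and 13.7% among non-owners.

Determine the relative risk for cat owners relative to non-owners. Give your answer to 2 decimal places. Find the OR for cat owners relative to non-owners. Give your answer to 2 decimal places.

RR = 0.2490 / 0.1370 = 1.82
odds, cat owners = 0.2490/0.7510 = 0.3316
odds, non-owners = 0.1370/0.8630 = 0.1587
OR = 0.3316 / 0.1587 = 2.09

RR = 1.82; OR = 2.09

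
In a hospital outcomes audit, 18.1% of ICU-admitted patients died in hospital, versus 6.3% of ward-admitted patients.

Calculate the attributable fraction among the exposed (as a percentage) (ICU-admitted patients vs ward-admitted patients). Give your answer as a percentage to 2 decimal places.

AR% = (0.1810 − 0.0630) / 0.1810 = 0.6519 → 65.19%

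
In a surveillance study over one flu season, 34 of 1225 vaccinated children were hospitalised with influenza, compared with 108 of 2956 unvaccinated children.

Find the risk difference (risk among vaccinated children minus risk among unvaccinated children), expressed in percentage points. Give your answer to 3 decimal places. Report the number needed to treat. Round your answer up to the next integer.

RD = -0.878; NNT = 114

risk, vaccinated children = 34/1225 = 0.02776
risk, unvaccinated children = 108/2956 = 0.03654
risk difference = 0.02776 − 0.03654 = -0.00878 → -0.878 percentage points
absolute risk difference = 0.008781
1 / 0.008781 = 113.882 → round up → 114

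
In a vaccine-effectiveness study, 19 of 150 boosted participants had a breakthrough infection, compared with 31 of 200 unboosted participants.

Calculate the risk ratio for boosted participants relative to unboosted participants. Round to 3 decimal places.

risk, boosted participants = 19/150 = 0.1267
risk, unboosted participants = 31/200 = 0.1550
RR = 0.1267 / 0.1550 = 0.817

0.817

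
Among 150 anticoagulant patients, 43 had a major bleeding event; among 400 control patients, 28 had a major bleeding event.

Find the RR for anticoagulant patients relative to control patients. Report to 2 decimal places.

risk, anticoagulant patients = 43/150 = 0.2867
risk, control patients = 28/400 = 0.0700
RR = 0.2867 / 0.0700 = 4.10

RR: 4.10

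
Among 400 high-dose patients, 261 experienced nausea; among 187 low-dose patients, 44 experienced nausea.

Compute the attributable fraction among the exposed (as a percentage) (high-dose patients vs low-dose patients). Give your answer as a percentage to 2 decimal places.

AR% = 63.94%

risk, high-dose patients = 261/400 = 0.6525
risk, low-dose patients = 44/187 = 0.2353
AR% = (0.6525 − 0.2353) / 0.6525 = 0.6394 → 63.94%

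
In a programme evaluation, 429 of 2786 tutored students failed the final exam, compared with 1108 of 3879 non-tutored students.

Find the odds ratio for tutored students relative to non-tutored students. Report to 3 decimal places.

odds, tutored students = 429/2357 = 0.1820
odds, non-tutored students = 1108/2771 = 0.3999
OR = 0.1820 / 0.3999 = 0.455

OR: 0.455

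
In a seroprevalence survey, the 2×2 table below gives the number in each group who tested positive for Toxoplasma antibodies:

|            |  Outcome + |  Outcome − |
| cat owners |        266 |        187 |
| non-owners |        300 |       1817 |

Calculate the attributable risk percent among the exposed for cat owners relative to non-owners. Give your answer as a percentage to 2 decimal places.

AR% ≈ 75.87%

risk, cat owners = 266/453 = 0.5872
risk, non-owners = 300/2117 = 0.1417
AR% = (0.5872 − 0.1417) / 0.5872 = 0.7587 → 75.87%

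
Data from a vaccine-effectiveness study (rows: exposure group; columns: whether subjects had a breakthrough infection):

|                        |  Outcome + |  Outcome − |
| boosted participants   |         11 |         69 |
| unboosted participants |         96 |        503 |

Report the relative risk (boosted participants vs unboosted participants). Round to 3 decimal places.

risk, boosted participants = 11/80 = 0.1375
risk, unboosted participants = 96/599 = 0.1603
RR = 0.1375 / 0.1603 = 0.858

RR ≈ 0.858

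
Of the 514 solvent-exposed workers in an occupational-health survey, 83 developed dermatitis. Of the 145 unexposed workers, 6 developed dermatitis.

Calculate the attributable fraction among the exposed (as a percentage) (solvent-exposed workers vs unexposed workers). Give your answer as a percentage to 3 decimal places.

74.375%

risk, solvent-exposed workers = 83/514 = 0.16148
risk, unexposed workers = 6/145 = 0.04138
AR% = (0.16148 − 0.04138) / 0.16148 = 0.7437 → 74.375%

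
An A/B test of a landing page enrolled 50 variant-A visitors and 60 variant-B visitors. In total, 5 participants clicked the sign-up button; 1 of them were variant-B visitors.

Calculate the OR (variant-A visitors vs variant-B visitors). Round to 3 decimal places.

OR: 5.130

variant-A visitors with the outcome: 5 − 1 = 4
variant-A visitors without the outcome: 50 − 4 = 46
variant-B visitors without the outcome: 60 − 1 = 59
odds, variant-A visitors = 4/46 = 0.08696
odds, variant-B visitors = 1/59 = 0.01695
OR = 0.08696 / 0.01695 = 5.130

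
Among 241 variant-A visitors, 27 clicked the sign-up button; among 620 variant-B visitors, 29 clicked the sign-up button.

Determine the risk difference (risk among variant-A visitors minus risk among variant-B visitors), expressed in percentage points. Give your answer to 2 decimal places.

RD = 6.53

risk, variant-A visitors = 27/241 = 0.11203
risk, variant-B visitors = 29/620 = 0.04677
risk difference = 0.11203 − 0.04677 = 0.06526 → 6.53 percentage points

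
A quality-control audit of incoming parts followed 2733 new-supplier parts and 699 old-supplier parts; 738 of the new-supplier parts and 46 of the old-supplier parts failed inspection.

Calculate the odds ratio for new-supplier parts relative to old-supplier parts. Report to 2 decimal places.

OR = (738 × 653) / (1995 × 46) = 481914/91770 ≈ 5.25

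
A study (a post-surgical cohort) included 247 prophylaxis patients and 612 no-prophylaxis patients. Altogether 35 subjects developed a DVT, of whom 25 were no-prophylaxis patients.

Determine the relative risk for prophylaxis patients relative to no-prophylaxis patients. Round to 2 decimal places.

RR: 0.99

prophylaxis patients with the outcome: 35 − 25 = 10
prophylaxis patients without the outcome: 247 − 10 = 237
no-prophylaxis patients without the outcome: 612 − 25 = 587
risk, prophylaxis patients = 10/247 = 0.04049
risk, no-prophylaxis patients = 25/612 = 0.04085
RR = 0.04049 / 0.04085 = 0.99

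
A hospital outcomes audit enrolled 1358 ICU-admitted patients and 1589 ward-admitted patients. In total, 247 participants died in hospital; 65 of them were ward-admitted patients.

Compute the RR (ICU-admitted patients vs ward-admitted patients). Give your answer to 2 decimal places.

ICU-admitted patients with the outcome: 247 − 65 = 182
ICU-admitted patients without the outcome: 1358 − 182 = 1176
ward-admitted patients without the outcome: 1589 − 65 = 1524
risk, ICU-admitted patients = 182/1358 = 0.13402
risk, ward-admitted patients = 65/1589 = 0.04091
RR = 0.13402 / 0.04091 = 3.28

3.28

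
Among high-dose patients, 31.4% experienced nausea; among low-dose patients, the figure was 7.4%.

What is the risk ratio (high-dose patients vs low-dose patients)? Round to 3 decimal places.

RR = 0.3140 / 0.0740 = 4.243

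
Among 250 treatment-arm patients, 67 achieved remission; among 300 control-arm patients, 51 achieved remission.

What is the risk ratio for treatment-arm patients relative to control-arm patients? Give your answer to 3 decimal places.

1.576

risk, treatment-arm patients = 67/250 = 0.2680
risk, control-arm patients = 51/300 = 0.1700
RR = 0.2680 / 0.1700 = 1.576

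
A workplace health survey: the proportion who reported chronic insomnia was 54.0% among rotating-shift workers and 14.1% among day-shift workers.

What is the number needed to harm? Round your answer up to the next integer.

NNH: 3

absolute risk difference = 0.399000
1 / 0.399000 = 2.506 → round up → 3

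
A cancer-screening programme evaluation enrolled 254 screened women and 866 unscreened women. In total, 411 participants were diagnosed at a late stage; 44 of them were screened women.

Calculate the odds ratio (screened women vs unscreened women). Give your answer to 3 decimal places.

0.285

screened women without the outcome: 254 − 44 = 210
unscreened women with the outcome: 411 − 44 = 367
unscreened women without the outcome: 866 − 367 = 499
OR = (44 × 499) / (210 × 367) = 21956/77070 ≈ 0.285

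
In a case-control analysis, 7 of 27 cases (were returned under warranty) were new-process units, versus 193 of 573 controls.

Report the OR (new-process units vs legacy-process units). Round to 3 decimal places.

OR = (7 × 380) / (193 × 20) = 2660/3860 ≈ 0.689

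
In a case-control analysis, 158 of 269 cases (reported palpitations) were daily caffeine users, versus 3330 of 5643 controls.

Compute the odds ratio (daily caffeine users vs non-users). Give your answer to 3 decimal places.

OR = 0.989

odds, daily caffeine users = 158/3330 = 0.04745
odds, non-users = 111/2313 = 0.04799
OR = 0.04745 / 0.04799 = 0.989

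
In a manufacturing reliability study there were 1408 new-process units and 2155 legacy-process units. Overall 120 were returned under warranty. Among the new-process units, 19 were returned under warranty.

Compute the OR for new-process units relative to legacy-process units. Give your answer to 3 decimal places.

OR = 0.278

new-process units without the outcome: 1408 − 19 = 1389
legacy-process units with the outcome: 120 − 19 = 101
legacy-process units without the outcome: 2155 − 101 = 2054
odds, new-process units = 19/1389 = 0.01368
odds, legacy-process units = 101/2054 = 0.04917
OR = 0.01368 / 0.04917 = 0.278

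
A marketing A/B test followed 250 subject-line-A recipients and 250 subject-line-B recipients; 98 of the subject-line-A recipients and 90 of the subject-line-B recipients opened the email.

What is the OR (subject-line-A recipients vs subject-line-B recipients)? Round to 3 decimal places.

odds, subject-line-A recipients = 98/152 = 0.6447
odds, subject-line-B recipients = 90/160 = 0.5625
OR = 0.6447 / 0.5625 = 1.146

OR ≈ 1.146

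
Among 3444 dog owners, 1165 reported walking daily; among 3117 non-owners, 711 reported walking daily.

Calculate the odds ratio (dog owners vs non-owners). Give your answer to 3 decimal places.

OR = (1165 × 2406) / (2279 × 711) = 2802990/1620369 ≈ 1.730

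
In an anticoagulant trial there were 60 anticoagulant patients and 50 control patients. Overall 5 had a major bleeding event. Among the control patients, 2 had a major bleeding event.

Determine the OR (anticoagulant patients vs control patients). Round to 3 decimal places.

OR ≈ 1.263

anticoagulant patients with the outcome: 5 − 2 = 3
anticoagulant patients without the outcome: 60 − 3 = 57
control patients without the outcome: 50 − 2 = 48
OR = (3 × 48) / (57 × 2) = 144/114 ≈ 1.263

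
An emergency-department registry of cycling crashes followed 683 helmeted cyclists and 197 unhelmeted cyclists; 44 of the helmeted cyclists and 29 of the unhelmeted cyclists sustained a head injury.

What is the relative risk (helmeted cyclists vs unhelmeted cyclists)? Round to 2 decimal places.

risk, helmeted cyclists = 44/683 = 0.0644
risk, unhelmeted cyclists = 29/197 = 0.1472
RR = 0.0644 / 0.1472 = 0.44

0.44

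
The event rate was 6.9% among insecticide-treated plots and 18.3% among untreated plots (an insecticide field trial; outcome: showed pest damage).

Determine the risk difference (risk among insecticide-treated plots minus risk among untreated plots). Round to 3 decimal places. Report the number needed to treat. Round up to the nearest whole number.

risk difference = 0.0690 − 0.1830 = -0.114
absolute risk difference = 0.114000
1 / 0.114000 = 8.772 → round up → 9

RD = -0.114; NNT = 9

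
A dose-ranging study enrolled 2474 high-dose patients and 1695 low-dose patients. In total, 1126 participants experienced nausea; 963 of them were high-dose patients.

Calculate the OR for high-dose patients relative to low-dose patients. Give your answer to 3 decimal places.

OR ≈ 5.990

high-dose patients without the outcome: 2474 − 963 = 1511
low-dose patients with the outcome: 1126 − 963 = 163
low-dose patients without the outcome: 1695 − 163 = 1532
OR = (963 × 1532) / (1511 × 163) = 1475316/246293 ≈ 5.990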